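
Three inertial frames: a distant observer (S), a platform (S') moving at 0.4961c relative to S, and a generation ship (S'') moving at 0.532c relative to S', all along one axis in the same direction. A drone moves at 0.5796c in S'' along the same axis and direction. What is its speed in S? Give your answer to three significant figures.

First combine the drone and generation ship (S''→S'): u₁ = (0.5796 + 0.532)/(1 + 0.5796×0.532) = 1.1116/1.3083472 = 0.84962.
Then combine with the platform (S'→S): u = (0.84962 + 0.4961)/(1 + 0.84962×0.4961) = 1.34572/1.421496482 = 0.94669.

0.947c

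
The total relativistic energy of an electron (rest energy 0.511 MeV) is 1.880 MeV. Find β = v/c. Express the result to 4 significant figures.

0.9624

Total energy E = γmc² gives γ = 1.880/0.511 = 3.6791.
Hence β = √(1 − 1/γ²) = √(1 − 0.0738783) = √0.9261217 = 0.9624.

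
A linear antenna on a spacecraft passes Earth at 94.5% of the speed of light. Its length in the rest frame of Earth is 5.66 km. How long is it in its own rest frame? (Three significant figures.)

With β = 0.945, γ = 1/√(1 − 0.945²) = 1/√0.106975 = 3.0574.
Proper length: L₀ = γ·L = 3.0574 × 5.66 = 17.3 km.

17.3 km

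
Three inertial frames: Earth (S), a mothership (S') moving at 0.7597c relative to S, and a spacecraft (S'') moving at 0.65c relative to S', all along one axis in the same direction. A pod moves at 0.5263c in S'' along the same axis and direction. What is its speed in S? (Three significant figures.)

First combine the pod and spacecraft (S''→S'): u₁ = (0.5263 + 0.65)/(1 + 0.5263×0.65) = 1.1763/1.342095 = 0.87647.
Then combine with the mothership (S'→S): u = (0.87647 + 0.7597)/(1 + 0.87647×0.7597) = 1.63617/1.665854259 = 0.98218.

0.982c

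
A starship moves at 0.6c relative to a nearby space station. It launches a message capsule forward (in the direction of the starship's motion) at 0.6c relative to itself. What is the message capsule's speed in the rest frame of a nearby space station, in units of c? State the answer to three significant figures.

In units of c, u = (u' + v)/(1 + u'v) with u' = 0.6 and v = 0.6.
Numerator: 0.6 + 0.6 = 1.2. Denominator: 1 + (0.6)(0.6) = 1.36.
u = 1.2/1.36 = 0.88235, so the speed is 0.882c.

0.882c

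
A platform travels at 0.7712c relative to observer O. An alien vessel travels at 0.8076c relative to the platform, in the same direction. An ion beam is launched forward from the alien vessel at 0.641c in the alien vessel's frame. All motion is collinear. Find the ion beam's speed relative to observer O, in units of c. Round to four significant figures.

0.9940c

First combine the ion beam and alien vessel (S''→S'): u₁ = (0.641 + 0.8076)/(1 + 0.641×0.8076) = 1.4486/1.5176716 = 0.95449.
Then combine with the platform (S'→S): u = (0.95449 + 0.7712)/(1 + 0.95449×0.7712) = 1.72569/1.736102688 = 0.994.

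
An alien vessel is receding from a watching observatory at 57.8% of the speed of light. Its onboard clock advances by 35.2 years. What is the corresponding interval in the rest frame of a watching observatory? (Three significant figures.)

β² = 0.334084, so γ = 1/√0.665916 = 1.2254.
The onboard clock measures proper time, so the interval in the rest frame of a watching observatory is dilated: Δt = γ·Δτ = 1.2254 × 35.2 years = 43.1 years.

43.1 years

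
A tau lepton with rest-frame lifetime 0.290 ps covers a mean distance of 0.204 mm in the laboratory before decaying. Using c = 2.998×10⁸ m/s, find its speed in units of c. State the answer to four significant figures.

0.9199c

Lab distance = (lab lifetime)·v = γτ·βc, so βγ = d/(cτ) = 2.040×10^-4/(2.998×10⁸ × 2.900×10^-13) = 2.3464.
With βγ = 2.3464: γ² = 1 + (βγ)² = 6.50559, and β = (βγ)/γ = 2.3464/2.55061 = 0.9199.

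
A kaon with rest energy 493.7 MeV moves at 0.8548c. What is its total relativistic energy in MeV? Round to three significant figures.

γ = 1/√(1 − β²) = 1/√(1 − 0.73068304) = 1/√0.26931696 = 1/0.518958 = 1.9269.
Total energy: E = γmc² = 1.9269 × 493.7 MeV = 951 MeV.

951 MeV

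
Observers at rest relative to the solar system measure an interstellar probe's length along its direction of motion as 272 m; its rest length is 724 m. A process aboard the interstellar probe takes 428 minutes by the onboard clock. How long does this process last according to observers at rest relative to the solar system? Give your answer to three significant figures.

From L = L₀/γ: γ = 724/272 = 2.66176.
The same γ dilates the second interval: 2.66176 × 428 minutes = 1140 minutes.

1140 minutes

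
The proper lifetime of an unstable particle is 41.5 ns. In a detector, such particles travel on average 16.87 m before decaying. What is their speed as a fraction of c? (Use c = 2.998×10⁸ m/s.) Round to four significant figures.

d = βγcτ ⇒ βγ = d/(cτ) = 16.87 m / (12.4417 m) = 1.3559.
β = (βγ)/√(1+(βγ)²) = 1.3559/√2.83846 = 0.8048.

0.8048c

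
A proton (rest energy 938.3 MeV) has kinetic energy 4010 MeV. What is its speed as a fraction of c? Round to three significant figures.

K = (γ−1)mc², so γ = 1 + 4010/938.3 = 5.2737.
Then v/c = √(1 − γ⁻²) = √(1 − 0.0359558) = √0.9640442 = 0.982.

0.982c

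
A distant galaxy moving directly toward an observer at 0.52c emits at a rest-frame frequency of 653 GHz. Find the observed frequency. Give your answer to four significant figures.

Relativistic Doppler (source moving toward): f_obs = f_src · √((1+β)/(1−β)).
With β = 0.52: factor = √(1.52/0.48) = 1.7795.
f_obs = 653 × 1.7795 = 1162 GHz.

1162 GHz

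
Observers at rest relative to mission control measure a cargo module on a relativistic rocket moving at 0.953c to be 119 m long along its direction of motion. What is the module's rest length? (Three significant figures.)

393 m

γ = 1/√(1 − β²) = 1/√(1 − 0.908209) = 1/√0.091791 = 1/0.30297 = 3.3007.
Proper length: L₀ = γ·L = 3.3007 × 119 = 393 m.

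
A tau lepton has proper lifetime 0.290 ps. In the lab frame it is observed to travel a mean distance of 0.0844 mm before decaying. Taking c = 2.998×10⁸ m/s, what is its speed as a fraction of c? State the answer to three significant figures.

0.697c

Let x = d/(cτ) = 8.440×10^-5 m / (2.998×10⁸ m/s × 2.900×10^-13 s) = 0.97076. Since d = βγcτ, x = βγ = β/√(1−β²).
Solving: β² = x²/(1+x²) = 0.942375/1.942375 = 0.485166, so β = 0.697.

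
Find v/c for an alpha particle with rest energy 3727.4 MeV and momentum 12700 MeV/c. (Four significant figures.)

pc/(mc²) = 12700/3727.4 = 3.4072 = βγ = β/√(1−β²).
So β² = x²/(1 + x²) with x = 3.4072: x² = 11.609, β² = 11.609/12.609 = 0.920692, β = 0.9595.

0.9595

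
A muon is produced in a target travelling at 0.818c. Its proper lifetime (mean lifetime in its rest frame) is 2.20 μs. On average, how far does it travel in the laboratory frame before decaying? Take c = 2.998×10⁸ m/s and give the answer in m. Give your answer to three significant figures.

γ = 1/√(1 − β²) = 1/√(1 − 0.669124) = 1/√0.330876 = 1/0.575218 = 1.7385.
Lab-frame lifetime: Δt = γτ = 1.7385 × 2.20 μs = 3.8247 μs.
Distance: d = vΔt = 0.818 × 2.998×10⁸ m/s × 3.8247×10^-6 s = 938 m.

938 m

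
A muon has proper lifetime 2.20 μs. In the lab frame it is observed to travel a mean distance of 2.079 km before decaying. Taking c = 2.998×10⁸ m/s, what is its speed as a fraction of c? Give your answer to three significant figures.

Let x = d/(cτ) = 2079 m / (2.998×10⁸ m/s × 2.200×10^-6 s) = 3.1521. Since d = βγcτ, x = βγ = β/√(1−β²).
Solving: β² = x²/(1+x²) = 9.93573/10.93573 = 0.908557, so β = 0.953.

0.953c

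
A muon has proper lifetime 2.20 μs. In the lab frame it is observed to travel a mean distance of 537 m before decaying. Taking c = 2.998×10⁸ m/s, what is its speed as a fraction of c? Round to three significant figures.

0.631c

Let x = d/(cτ) = 537.0 m / (2.998×10⁸ m/s × 2.200×10^-6 s) = 0.81418. Since d = βγcτ, x = βγ = β/√(1−β²).
Solving: β² = x²/(1+x²) = 0.662889/1.662889 = 0.398637, so β = 0.631.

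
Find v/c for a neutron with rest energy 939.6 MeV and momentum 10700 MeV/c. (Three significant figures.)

0.996

βγ = pc/(mc²) = 10700/939.6 = 11.388.
Since γ² = 1 + (βγ)² = 130.687, γ = √130.687 = 11.4318, and β = (βγ)/γ = 11.388/11.4318 = 0.996.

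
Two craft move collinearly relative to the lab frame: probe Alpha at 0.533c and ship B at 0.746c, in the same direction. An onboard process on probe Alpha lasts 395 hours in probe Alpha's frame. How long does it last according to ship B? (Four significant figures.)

Speed of probe Alpha in ship B's frame: u = (v_A − v_B)/(1 − v_A v_B/c²) = (0.533 − 0.746)/(1 − 0.533×0.746) = −0.213/0.602382 = −0.3536; |u| = 0.3536c.
γ for this relative speed: γ = 1/√(1 − 0.125033) = 1.0691.
Probe Alpha's interval is proper; time dilation gives Δt_B = γΔτ = 1.0691 × 395 hours = 422.3 hours.

422.3 hours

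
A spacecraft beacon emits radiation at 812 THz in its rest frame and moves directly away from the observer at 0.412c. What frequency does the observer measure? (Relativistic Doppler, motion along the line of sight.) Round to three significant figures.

Relativistic Doppler (source moving away): f_obs = f_src · √((1−β)/(1+β)).
With β = 0.412: factor = √(0.588/1.412) = 0.64531.
f_obs = 812 × 0.64531 = 524 THz.

524 THz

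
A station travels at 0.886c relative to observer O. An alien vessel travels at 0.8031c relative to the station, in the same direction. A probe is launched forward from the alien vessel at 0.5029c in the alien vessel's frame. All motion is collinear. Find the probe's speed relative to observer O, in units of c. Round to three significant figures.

0.996c

Compose velocities in two stages. Stage 1 (into S'): u₁ = (0.5029+0.8031)/(1+0.5029×0.8031) = 0.93028.
Stage 2 (into S): u = (0.93028+0.886)/(1+0.93028×0.886) = 0.99564, so the speed is 0.996c.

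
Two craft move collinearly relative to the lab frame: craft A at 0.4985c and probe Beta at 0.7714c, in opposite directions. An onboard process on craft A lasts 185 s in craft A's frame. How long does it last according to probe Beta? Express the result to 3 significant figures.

464 s

The velocity of craft A relative to probe Beta is (0.4985 + 0.7714)c / (1 + 0.4985×0.7714) = 0.9172c; relative speed 0.9172c.
γ for this relative speed: γ = 1/√(1 − 0.841256) = 2.5099.
The clock on craft A records proper time, so probe Beta measures Δt = γΔτ = 2.5099 × 185 = 464 s.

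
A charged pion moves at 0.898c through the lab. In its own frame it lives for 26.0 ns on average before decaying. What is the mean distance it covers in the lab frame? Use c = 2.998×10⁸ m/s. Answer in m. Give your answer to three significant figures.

15.9 m

Lorentz factor: γ = (1 − 0.806404)^(−1/2) = 2.2728.
Lab-frame lifetime: Δt = γτ = 2.2728 × 26.0 ns = 59.093 ns.
Distance: d = vΔt = 0.898 × 2.998×10⁸ m/s × 5.9093×10^-8 s = 15.9 m.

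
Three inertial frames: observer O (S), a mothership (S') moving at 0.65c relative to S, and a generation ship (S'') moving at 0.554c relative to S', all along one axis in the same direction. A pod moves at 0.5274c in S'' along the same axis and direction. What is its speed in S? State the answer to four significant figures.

First combine the pod and generation ship (S''→S'): u₁ = (0.5274 + 0.554)/(1 + 0.5274×0.554) = 1.0814/1.2921796 = 0.83688.
Then combine with the mothership (S'→S): u = (0.83688 + 0.65)/(1 + 0.83688×0.65) = 1.48688/1.543972 = 0.96302.

0.9630c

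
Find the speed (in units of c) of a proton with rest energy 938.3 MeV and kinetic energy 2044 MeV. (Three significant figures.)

K = (γ−1)mc², so γ = 1 + 2044/938.3 = 3.1784.
Then v/c = √(1 − γ⁻²) = √(1 − 0.0989881) = √0.9010119 = 0.949.

0.949c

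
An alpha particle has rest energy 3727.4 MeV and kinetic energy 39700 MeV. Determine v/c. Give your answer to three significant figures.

K = (γ−1)mc², so γ = 1 + 39700/3727.4 = 11.651.
Then v/c = √(1 − γ⁻²) = √(1 − 0.00736671) = √0.99263329 = 0.996.

0.996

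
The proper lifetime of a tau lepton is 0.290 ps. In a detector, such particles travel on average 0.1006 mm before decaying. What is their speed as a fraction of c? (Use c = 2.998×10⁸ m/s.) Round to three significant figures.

0.757c

Lab distance = (lab lifetime)·v = γτ·βc, so βγ = d/(cτ) = 1.006×10^-4/(2.998×10⁸ × 2.900×10^-13) = 1.1571.
With βγ = 1.1571: γ² = 1 + (βγ)² = 2.33888, and β = (βγ)/γ = 1.1571/1.52934 = 0.757.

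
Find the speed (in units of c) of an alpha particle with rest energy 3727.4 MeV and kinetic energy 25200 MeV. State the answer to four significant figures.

γ = 1 + K/(mc²) = 1 + 25200/3727.4 = 7.7607.
β = √(1 − 1/γ²) = √(1 − 0.0166034) = √0.9833966 = 0.9917.

0.9917c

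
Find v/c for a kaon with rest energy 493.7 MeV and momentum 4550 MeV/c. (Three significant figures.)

0.994

pc/(mc²) = 4550/493.7 = 9.2161 = βγ = β/√(1−β²).
So β² = x²/(1 + x²) with x = 9.2161: x² = 84.9365, β² = 84.9365/85.9365 = 0.988364, β = 0.994.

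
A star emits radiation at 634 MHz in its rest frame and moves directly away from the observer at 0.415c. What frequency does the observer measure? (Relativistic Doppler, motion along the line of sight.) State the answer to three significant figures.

Relativistic Doppler (source moving away): f_obs = f_src · √((1−β)/(1+β)).
With β = 0.415: factor = √(0.585/1.415) = 0.64298.
f_obs = 634 × 0.64298 = 408 MHz.

408 MHz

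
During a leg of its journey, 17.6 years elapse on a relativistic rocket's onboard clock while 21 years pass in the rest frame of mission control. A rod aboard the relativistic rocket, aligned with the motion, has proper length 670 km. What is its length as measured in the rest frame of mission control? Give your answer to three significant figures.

The time-dilation ratio gives γ = 21/17.6 = 1.19318.
The rod contracts by the same γ: 670 km / 1.19318 = 562 km.

562 km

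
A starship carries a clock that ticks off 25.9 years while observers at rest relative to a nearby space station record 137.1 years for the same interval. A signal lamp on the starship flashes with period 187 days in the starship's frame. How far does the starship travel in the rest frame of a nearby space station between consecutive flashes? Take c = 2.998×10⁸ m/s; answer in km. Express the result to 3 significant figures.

2.52×10^13 km

From Δt = γΔτ: γ = 137.1/25.9 = 5.29344.
β = √(1 − 1/γ²) = 0.98199. Lab-frame period = γτ = 5.29344×187 days = 989.87 days. Distance = βc × γτ = 0.98199 × 2.998×10⁸ m/s × 85524768 s = 2.5179×10^16 m = 2.52×10^13 km.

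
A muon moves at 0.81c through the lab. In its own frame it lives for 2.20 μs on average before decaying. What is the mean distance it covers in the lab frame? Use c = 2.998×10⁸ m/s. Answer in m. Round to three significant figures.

911 m

With β = 0.81, γ = 1/√(1 − 0.81²) = 1/√0.3439 = 1.7052.
Lab-frame lifetime: Δt = γτ = 1.7052 × 2.20 μs = 3.7514 μs.
Distance: d = vΔt = 0.81 × 2.998×10⁸ m/s × 3.7514×10^-6 s = 911 m.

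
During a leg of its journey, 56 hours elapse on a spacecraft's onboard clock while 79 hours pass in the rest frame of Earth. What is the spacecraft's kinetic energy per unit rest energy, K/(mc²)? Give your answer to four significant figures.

γ = Δt/Δτ = 79/56 = 1.41071.
Since K = (γ−1)mc², K/(mc²) = 1.41071 − 1 = 0.4107.

0.4107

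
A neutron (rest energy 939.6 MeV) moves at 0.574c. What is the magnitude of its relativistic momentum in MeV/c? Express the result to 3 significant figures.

With β = 0.574, γ = 1/√(1 − 0.574²) = 1/√0.670524 = 1.2212.
Momentum: p = γβ·mc = 1.2212 × 0.574 × 939.6 MeV/c = 659 MeV/c.

659 MeV/c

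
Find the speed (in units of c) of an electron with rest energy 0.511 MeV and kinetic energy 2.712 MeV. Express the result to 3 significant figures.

0.987c

γ = 1 + K/(mc²) = 1 + 2.712/0.511 = 6.3072.
β = √(1 − 1/γ²) = √(1 − 0.0251378) = √0.9748622 = 0.987.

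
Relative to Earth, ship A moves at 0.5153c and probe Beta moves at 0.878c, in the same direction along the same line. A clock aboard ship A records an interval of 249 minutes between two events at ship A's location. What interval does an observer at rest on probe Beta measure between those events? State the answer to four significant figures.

Speed of ship A in probe Beta's frame: u = (v_A − v_B)/(1 − v_A v_B/c²) = (0.5153 − 0.878)/(1 − 0.5153×0.878) = −0.3627/0.5475666 = −0.66239; |u| = 0.66239c.
At |u| = 0.66239c, γ = (1 − 0.438761)^(−1/2) = 1.3348.
Ship A's interval is proper; time dilation gives Δt_B = γΔτ = 1.3348 × 249 minutes = 332.4 minutes.

332.4 minutes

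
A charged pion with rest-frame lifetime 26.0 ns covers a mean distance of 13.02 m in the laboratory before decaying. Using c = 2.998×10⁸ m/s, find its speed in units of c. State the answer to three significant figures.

0.858c

Let x = d/(cτ) = 13.02 m / (2.998×10⁸ m/s × 2.600×10^-8 s) = 1.6703. Since d = βγcτ, x = βγ = β/√(1−β²).
Solving: β² = x²/(1+x²) = 2.7899/3.7899 = 0.736141, so β = 0.858.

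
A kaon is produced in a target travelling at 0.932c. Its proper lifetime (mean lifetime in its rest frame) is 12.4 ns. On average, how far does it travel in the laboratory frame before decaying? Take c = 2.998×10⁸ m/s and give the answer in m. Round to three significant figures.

9.56 m

γ = 1/√(1 − β²) = 1/√(1 − 0.868624) = 1/√0.131376 = 1/0.362458 = 2.7589.
Lab-frame lifetime: Δt = γτ = 2.7589 × 12.4 ns = 34.21 ns.
Distance: d = vΔt = 0.932 × 2.998×10⁸ m/s × 3.4210×10^-8 s = 9.56 m.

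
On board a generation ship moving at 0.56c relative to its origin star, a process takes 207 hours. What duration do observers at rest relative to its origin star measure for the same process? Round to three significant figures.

β² = 0.3136, so γ = 1/√0.6864 = 1.207.
Time dilation: Δt = γ·Δτ = 1.207 × 207 = 250 hours.

250 hours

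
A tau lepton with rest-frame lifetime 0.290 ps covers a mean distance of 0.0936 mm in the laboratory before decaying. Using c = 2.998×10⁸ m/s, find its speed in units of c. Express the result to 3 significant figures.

d = βγcτ ⇒ βγ = d/(cτ) = 9.360×10^-5 m / (8.6942×10^-5 m) = 1.0766.
β = (βγ)/√(1+(βγ)²) = 1.0766/√2.15907 = 0.733.

0.733c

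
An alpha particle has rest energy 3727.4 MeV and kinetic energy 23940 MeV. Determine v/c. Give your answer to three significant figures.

γ = 1 + K/(mc²) = 1 + 23940/3727.4 = 7.4227.
β = √(1 − 1/γ²) = √(1 − 0.01815) = √0.98185 = 0.991.

0.991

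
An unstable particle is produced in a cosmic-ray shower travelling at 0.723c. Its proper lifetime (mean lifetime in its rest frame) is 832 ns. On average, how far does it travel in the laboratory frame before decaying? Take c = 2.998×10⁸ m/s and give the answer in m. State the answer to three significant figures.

261 m

γ = 1/√(1 − β²) = 1/√(1 − 0.522729) = 1/√0.477271 = 1/0.690848 = 1.4475.
Lab-frame lifetime: Δt = γτ = 1.4475 × 832 ns = 1204.3 ns.
Distance: d = vΔt = 0.723 × 2.998×10⁸ m/s × 1.2043×10^-6 s = 261 m.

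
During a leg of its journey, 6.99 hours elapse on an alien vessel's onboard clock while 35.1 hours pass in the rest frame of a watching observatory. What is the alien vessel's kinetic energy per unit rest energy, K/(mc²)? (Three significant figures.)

4.02

The time-dilation ratio gives γ = 35.1/6.99 = 5.02146.
K/(mc²) = γ − 1 = 5.02146 − 1 = 4.02.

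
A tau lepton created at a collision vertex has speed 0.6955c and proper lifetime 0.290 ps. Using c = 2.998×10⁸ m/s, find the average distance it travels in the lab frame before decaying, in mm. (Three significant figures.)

Lorentz factor: γ = (1 − 0.48372025)^(−1/2) = 1.3917.
Lab-frame lifetime: Δt = γτ = 1.3917 × 0.290 ps = 0.40359 ps.
Distance: d = vΔt = 0.6955 × 2.998×10⁸ m/s × 4.0359×10^-13 s = 8.42×10^-5 m = 0.0842 mm.

0.0842 mm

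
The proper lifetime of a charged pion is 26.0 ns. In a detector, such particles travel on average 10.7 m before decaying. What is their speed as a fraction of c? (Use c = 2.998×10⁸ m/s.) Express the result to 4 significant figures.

0.8083c

d = βγcτ ⇒ βγ = d/(cτ) = 10.70 m / (7.7948 m) = 1.3727.
β = (βγ)/√(1+(βγ)²) = 1.3727/√2.88431 = 0.8083.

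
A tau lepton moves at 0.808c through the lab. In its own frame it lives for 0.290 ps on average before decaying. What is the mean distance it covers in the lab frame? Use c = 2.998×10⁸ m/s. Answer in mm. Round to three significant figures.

With β = 0.808, γ = 1/√(1 − 0.808²) = 1/√0.347136 = 1.6973.
Lab-frame lifetime: Δt = γτ = 1.6973 × 0.290 ps = 0.49222 ps.
Distance: d = vΔt = 0.808 × 2.998×10⁸ m/s × 4.9222×10^-13 s = 1.19×10^-4 m = 0.119 mm.

0.119 mm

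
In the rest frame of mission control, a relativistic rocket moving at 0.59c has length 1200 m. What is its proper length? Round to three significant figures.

1490 m

With β = 0.59, γ = 1/√(1 − 0.59²) = 1/√0.6519 = 1.2385.
Proper length: L₀ = γ·L = 1.2385 × 1200 = 1490 m.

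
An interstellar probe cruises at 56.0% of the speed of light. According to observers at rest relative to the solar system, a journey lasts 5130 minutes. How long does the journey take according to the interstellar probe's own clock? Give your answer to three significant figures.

4250 minutes

γ = 1/√(1 − β²) = 1/√(1 − 0.3136) = 1/√0.6864 = 1/0.828493 = 1.207.
The interstellar probe's clock runs slow as seen from the solar system, so Δτ = Δt/γ = 5130/1.207 = 4250 minutes.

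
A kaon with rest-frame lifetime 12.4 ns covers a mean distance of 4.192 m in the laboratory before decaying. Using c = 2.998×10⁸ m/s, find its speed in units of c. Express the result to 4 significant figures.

d = βγcτ ⇒ βγ = d/(cτ) = 4.192 m / (3.71752 m) = 1.1276.
β = (βγ)/√(1+(βγ)²) = 1.1276/√2.27148 = 0.7482.

0.7482c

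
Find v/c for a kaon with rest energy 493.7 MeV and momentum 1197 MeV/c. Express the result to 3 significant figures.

pc/(mc²) = 1197/493.7 = 2.4245 = βγ = β/√(1−β²).
So β² = x²/(1 + x²) with x = 2.4245: x² = 5.8782, β² = 5.8782/6.8782 = 0.854613, β = 0.924.

0.924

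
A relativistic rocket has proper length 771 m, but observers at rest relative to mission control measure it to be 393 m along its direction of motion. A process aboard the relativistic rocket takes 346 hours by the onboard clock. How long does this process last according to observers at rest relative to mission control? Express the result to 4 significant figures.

γ = L₀/L = 771/393 = 1.96183.
Δt = γΔτ = 1.96183 × 346 = 678.8 hours.

678.8 hours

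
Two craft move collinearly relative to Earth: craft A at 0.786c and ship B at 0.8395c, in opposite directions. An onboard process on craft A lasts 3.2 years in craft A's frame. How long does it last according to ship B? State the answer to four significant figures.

15.81 years

Speed of craft A in ship B's frame: u = (v_A + v_B)/(1 + v_A v_B/c²) = (0.786 + 0.8395)/(1 + 0.786×0.8395) = 1.6255/1.659847 = 0.97931; |u| = 0.97931c.
γ for this relative speed: γ = 1/√(1 − 0.959048) = 4.9415.
Craft A's interval is proper; time dilation gives Δt_B = γΔτ = 4.9415 × 3.2 years = 15.81 years.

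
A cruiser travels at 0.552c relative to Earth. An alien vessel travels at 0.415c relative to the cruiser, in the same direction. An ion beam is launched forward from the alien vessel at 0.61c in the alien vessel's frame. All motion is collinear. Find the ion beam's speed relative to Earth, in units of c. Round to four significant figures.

Apply u = (u'+v)/(1+u'v) twice. Ion beam in the cruiser frame: (0.61+0.415)/(1+0.61·0.415) = 1.025/1.25315 = 0.81794c.
That velocity, transformed to the rest frame of Earth: (0.81794+0.552)/(1+0.81794·0.552) = 1.36994/1.45150288 = 0.94381c.

0.9438c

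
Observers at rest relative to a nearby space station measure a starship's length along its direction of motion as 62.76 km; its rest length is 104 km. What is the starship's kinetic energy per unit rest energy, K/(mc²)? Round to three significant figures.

0.657

γ = L₀/L = 104/62.76 = 1.65711.
Since K = (γ−1)mc², K/(mc²) = 1.65711 − 1 = 0.657.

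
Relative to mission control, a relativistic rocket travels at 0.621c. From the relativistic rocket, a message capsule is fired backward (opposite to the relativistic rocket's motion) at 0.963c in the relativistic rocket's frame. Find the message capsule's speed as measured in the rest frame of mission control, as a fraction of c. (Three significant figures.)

0.851c

Relativistic velocity addition: u = (u' + v)/(1 + u'v/c²), with u' = −0.963c and v = 0.621c.
Numerator: −0.963 + 0.621 = −0.342. Denominator: 1 + (−0.963)(0.621) = 0.401977.
u = −0.342/0.401977 = −0.85079, so the speed is 0.851c.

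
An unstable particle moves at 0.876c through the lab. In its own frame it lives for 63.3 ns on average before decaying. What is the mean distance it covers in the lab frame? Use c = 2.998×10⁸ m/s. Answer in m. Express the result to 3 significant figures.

34.5 m

β² = 0.767376, so γ = 1/√0.232624 = 2.0734.
Lab-frame lifetime: Δt = γτ = 2.0734 × 63.3 ns = 131.25 ns.
Distance: d = vΔt = 0.876 × 2.998×10⁸ m/s × 1.3125×10^-7 s = 34.5 m.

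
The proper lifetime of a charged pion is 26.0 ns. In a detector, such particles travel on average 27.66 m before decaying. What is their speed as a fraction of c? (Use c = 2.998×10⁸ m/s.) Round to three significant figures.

0.963c

Lab distance = (lab lifetime)·v = γτ·βc, so βγ = d/(cτ) = 27.66/(2.998×10⁸ × 2.600×10^-8) = 3.5485.
With βγ = 3.5485: γ² = 1 + (βγ)² = 13.5919, and β = (βγ)/γ = 3.5485/3.68672 = 0.963.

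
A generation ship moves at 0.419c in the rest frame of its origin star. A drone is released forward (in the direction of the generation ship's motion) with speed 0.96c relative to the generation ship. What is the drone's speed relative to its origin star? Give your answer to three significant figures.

In units of c, u = (u' + v)/(1 + u'v) with u' = 0.96 and v = 0.419.
Numerator: 0.96 + 0.419 = 1.379. Denominator: 1 + (0.96)(0.419) = 1.40224.
u = 1.379/1.40224 = 0.98343, so the speed is 0.983c.

0.983c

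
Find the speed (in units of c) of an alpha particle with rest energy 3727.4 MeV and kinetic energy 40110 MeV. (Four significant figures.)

K = (γ−1)mc², so γ = 1 + 40110/3727.4 = 11.761.
Then v/c = √(1 − γ⁻²) = √(1 − 0.00722955) = √0.99277045 = 0.9964.

0.9964c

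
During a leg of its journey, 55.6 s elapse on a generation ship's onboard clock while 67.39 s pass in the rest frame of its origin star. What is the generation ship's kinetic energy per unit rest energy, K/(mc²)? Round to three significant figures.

0.212

γ = Δt/Δτ = 67.39/55.6 = 1.21205.
K/(mc²) = γ − 1 = 1.21205 − 1 = 0.212.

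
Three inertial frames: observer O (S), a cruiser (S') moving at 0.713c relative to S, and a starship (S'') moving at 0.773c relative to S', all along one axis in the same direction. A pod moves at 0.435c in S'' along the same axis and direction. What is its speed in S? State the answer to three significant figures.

0.983c

Compose velocities in two stages. Stage 1 (into S'): u₁ = (0.435+0.773)/(1+0.435×0.773) = 0.90402.
Stage 2 (into S): u = (0.90402+0.713)/(1+0.90402×0.713) = 0.98325, so the speed is 0.983c.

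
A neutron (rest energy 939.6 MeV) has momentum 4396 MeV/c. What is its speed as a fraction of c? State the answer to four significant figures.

0.9779c

pc/(mc²) = 4396/939.6 = 4.6786 = βγ = β/√(1−β²).
So β² = x²/(1 + x²) with x = 4.6786: x² = 21.8893, β² = 21.8893/22.8893 = 0.956311, β = 0.9779.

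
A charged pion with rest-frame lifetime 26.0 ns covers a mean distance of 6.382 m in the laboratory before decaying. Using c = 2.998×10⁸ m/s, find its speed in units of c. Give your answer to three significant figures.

d = βγcτ ⇒ βγ = d/(cτ) = 6.382 m / (7.7948 m) = 0.81875.
β = (βγ)/√(1+(βγ)²) = 0.81875/√1.670352 = 0.634.

0.634c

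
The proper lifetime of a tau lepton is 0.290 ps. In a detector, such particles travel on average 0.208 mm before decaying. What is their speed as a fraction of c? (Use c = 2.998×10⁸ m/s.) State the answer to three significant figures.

0.923c

d = βγcτ ⇒ βγ = d/(cτ) = 2.080×10^-4 m / (8.6942×10^-5 m) = 2.3924.
β = (βγ)/√(1+(βγ)²) = 2.3924/√6.72358 = 0.923.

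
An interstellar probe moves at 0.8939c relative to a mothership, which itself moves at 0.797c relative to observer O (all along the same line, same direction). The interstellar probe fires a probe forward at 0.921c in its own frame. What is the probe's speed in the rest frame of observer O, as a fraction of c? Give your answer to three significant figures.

0.999c

First combine the probe and interstellar probe (S''→S'): u₁ = (0.921 + 0.8939)/(1 + 0.921×0.8939) = 1.8149/1.8232819 = 0.9954.
Then combine with the mothership (S'→S): u = (0.9954 + 0.797)/(1 + 0.9954×0.797) = 1.7924/1.7933338 = 0.99948.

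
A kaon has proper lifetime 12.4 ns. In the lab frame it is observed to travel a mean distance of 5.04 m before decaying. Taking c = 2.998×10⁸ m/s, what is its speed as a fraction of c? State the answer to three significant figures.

0.805c

Lab distance = (lab lifetime)·v = γτ·βc, so βγ = d/(cτ) = 5.040/(2.998×10⁸ × 1.240×10^-8) = 1.3557.
With βγ = 1.3557: γ² = 1 + (βγ)² = 2.83792, and β = (βγ)/γ = 1.3557/1.68461 = 0.805.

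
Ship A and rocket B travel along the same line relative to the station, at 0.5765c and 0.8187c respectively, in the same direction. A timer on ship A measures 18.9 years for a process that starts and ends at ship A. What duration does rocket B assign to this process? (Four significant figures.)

21.27 years

The velocity of ship A relative to rocket B is (0.5765 − 0.8187)c / (1 − 0.5765×0.8187) = −0.4587c; relative speed 0.4587c.
γ for this relative speed: γ = 1/√(1 − 0.210406) = 1.1254.
The clock on ship A records proper time, so rocket B measures Δt = γΔτ = 1.1254 × 18.9 = 21.27 years.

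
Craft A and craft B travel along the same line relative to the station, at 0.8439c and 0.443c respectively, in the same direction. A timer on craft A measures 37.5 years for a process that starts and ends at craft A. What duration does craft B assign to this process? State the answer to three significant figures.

48.8 years

Speed of craft A in craft B's frame: u = (v_A − v_B)/(1 − v_A v_B/c²) = (0.8439 − 0.443)/(1 − 0.8439×0.443) = 0.4009/0.6261523 = 0.64026; |u| = 0.64026c.
At |u| = 0.64026c, γ = (1 − 0.409933)^(−1/2) = 1.3018.
Craft A's interval is proper; time dilation gives Δt_B = γΔτ = 1.3018 × 37.5 years = 48.8 years.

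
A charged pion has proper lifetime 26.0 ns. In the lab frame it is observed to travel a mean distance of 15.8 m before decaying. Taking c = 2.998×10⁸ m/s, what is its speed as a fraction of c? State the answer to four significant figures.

d = βγcτ ⇒ βγ = d/(cτ) = 15.80 m / (7.7948 m) = 2.027.
β = (βγ)/√(1+(βγ)²) = 2.027/√5.10873 = 0.8968.

0.8968c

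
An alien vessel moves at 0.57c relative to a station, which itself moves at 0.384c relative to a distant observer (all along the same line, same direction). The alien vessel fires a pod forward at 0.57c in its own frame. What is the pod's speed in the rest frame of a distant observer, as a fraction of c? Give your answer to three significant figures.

0.935c

Compose velocities in two stages. Stage 1 (into S'): u₁ = (0.57+0.57)/(1+0.57×0.57) = 0.86044.
Stage 2 (into S): u = (0.86044+0.384)/(1+0.86044×0.384) = 0.93538, so the speed is 0.935c.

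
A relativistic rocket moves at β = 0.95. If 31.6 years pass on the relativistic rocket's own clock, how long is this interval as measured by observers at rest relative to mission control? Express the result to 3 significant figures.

γ = 1/√(1 − β²) = 1/√(1 − 0.9025) = 1/√0.0975 = 1/0.31225 = 3.2026.
Time dilation: Δt = γ·Δτ = 3.2026 × 31.6 = 101 years.

101 years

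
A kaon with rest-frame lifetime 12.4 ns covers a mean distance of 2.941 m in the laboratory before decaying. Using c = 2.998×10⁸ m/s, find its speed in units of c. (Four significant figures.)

0.6204c

d = βγcτ ⇒ βγ = d/(cτ) = 2.941 m / (3.71752 m) = 0.79112.
β = (βγ)/√(1+(βγ)²) = 0.79112/√1.625871 = 0.6204.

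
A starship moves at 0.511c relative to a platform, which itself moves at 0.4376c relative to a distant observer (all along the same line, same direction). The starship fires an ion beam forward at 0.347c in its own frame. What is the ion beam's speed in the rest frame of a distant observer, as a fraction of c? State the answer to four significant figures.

0.8843c

Compose velocities in two stages. Stage 1 (into S'): u₁ = (0.347+0.511)/(1+0.347×0.511) = 0.72878.
Stage 2 (into S): u = (0.72878+0.4376)/(1+0.72878×0.4376) = 0.88435, so the speed is 0.8843c.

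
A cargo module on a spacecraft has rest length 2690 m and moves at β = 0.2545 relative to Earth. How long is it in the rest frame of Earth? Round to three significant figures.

2600 m

With β = 0.2545, γ = 1/√(1 − 0.2545²) = 1/√0.93522975 = 1.034.
Length contraction: L = L₀/γ = 2690/1.034 = 2600 m.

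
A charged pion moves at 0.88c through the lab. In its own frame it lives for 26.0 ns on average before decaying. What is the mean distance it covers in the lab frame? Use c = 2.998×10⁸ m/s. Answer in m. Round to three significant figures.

With β = 0.88, γ = 1/√(1 − 0.88²) = 1/√0.2256 = 2.1054.
Lab-frame lifetime: Δt = γτ = 2.1054 × 26.0 ns = 54.74 ns.
Distance: d = vΔt = 0.88 × 2.998×10⁸ m/s × 5.4740×10^-8 s = 14.4 m.

14.4 m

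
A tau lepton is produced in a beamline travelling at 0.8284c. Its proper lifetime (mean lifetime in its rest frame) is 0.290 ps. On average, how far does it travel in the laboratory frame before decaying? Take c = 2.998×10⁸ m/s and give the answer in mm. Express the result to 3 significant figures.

With β = 0.8284, γ = 1/√(1 − 0.8284²) = 1/√0.31375344 = 1.7853.
Lab-frame lifetime: Δt = γτ = 1.7853 × 0.290 ps = 0.51774 ps.
Distance: d = vΔt = 0.8284 × 2.998×10⁸ m/s × 5.1774×10^-13 s = 1.29×10^-4 m = 0.129 mm.

0.129 mm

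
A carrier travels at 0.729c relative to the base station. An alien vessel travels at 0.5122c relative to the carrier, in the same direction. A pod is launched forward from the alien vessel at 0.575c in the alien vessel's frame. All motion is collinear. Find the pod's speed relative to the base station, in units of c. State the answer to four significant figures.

0.9731c

Compose velocities in two stages. Stage 1 (into S'): u₁ = (0.575+0.5122)/(1+0.575×0.5122) = 0.83985.
Stage 2 (into S): u = (0.83985+0.729)/(1+0.83985×0.729) = 0.97308, so the speed is 0.9731c.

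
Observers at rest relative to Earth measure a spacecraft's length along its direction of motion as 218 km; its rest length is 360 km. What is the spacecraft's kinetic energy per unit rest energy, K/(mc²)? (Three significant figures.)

From L = L₀/γ: γ = 360/218 = 1.65138.
Since K = (γ−1)mc², K/(mc²) = 1.65138 − 1 = 0.651.

0.651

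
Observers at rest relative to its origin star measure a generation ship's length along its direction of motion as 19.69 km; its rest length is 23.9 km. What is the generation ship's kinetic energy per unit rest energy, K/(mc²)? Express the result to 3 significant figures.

From L = L₀/γ: γ = 23.9/19.69 = 1.21381.
Since K = (γ−1)mc², K/(mc²) = 1.21381 − 1 = 0.214.

0.214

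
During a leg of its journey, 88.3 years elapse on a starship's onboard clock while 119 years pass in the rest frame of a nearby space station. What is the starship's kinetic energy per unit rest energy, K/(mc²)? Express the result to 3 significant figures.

γ = Δt/Δτ = 119/88.3 = 1.34768.
K/(mc²) = γ − 1 = 1.34768 − 1 = 0.348.

0.348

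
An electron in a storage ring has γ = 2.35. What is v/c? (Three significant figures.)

0.905

β = √(1 − 1/γ²) = √(1 − 1/5.5225) = √0.818923 = 0.905.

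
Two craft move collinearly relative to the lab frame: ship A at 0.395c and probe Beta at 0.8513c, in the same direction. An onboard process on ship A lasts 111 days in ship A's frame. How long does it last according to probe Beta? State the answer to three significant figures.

153 days

The velocity of ship A relative to probe Beta is (0.395 − 0.8513)c / (1 − 0.395×0.8513) = −0.68747c; relative speed 0.68747c.
γ for this relative speed: γ = 1/√(1 − 0.472615) = 1.377.
The clock on ship A records proper time, so probe Beta measures Δt = γΔτ = 1.377 × 111 = 153 days.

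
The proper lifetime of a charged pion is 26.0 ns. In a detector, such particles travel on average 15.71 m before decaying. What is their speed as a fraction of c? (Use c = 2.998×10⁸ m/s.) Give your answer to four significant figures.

Lab distance = (lab lifetime)·v = γτ·βc, so βγ = d/(cτ) = 15.71/(2.998×10⁸ × 2.600×10^-8) = 2.0154.
With βγ = 2.0154: γ² = 1 + (βγ)² = 5.06184, and β = (βγ)/γ = 2.0154/2.24985 = 0.8958.

0.8958c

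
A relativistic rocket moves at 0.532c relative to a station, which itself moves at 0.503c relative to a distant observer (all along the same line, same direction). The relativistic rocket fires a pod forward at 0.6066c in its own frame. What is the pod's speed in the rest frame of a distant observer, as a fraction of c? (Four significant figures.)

Compose velocities in two stages. Stage 1 (into S'): u₁ = (0.6066+0.532)/(1+0.6066×0.532) = 0.86081.
Stage 2 (into S): u = (0.86081+0.503)/(1+0.86081×0.503) = 0.95173, so the speed is 0.9517c.

0.9517c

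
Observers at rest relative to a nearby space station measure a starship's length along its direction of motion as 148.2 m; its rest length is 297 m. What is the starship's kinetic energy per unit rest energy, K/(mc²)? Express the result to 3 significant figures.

1.00

Length contraction gives γ = L₀/L = 297/148.2 = 2.00405.
K/(mc²) = γ − 1 = 2.00405 − 1 = 1.00.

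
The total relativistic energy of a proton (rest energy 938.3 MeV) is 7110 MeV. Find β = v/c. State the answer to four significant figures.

γ = E/(mc²) = 7110/938.3 = 7.5775.
β = √(1 − 1/γ²) = √(1 − 0.017416) = √0.982584 = 0.9913.

0.9913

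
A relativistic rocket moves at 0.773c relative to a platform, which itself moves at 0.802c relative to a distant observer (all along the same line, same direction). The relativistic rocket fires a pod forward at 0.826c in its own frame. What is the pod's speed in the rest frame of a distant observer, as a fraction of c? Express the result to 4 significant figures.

0.9973c

Compose velocities in two stages. Stage 1 (into S'): u₁ = (0.826+0.773)/(1+0.826×0.773) = 0.97589.
Stage 2 (into S): u = (0.97589+0.802)/(1+0.97589×0.802) = 0.99732, so the speed is 0.9973c.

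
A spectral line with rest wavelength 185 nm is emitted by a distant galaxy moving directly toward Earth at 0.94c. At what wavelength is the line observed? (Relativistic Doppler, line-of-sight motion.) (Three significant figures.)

32.5 nm

Relativistic Doppler for wavelength: λ_obs = λ_src · √((1−β)/(1+β)).
With β = 0.94: factor = √(0.06/1.94) = 0.17586.
λ_obs = 185 × 0.17586 = 32.5 nm.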